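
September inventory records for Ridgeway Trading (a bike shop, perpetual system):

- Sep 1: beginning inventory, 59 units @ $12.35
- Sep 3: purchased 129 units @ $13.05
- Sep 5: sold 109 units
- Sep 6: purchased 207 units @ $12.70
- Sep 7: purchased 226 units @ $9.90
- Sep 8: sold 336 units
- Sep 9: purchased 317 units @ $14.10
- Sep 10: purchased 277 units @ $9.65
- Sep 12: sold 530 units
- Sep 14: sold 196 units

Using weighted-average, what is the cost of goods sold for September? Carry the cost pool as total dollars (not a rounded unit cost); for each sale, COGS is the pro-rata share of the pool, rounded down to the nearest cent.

After Sep 1: 59 on hand, pool $728.65 (≈ $12.3500 each)
After Sep 3: 188 on hand, pool $2,412.10 (≈ $12.8303 each)
Sep 5, sell 109: 109/188 × $2,412.10 → $1,398.50
After Sep 6: 286 on hand, pool $3,642.50 (≈ $12.7360 each)
After Sep 7: 512 on hand, pool $5,879.90 (≈ $11.4842 each)
Sep 8, sell 336: 336/512 × $5,879.90 → $3,858.68
After Sep 9: 493 on hand, pool $6,490.92 (≈ $13.1662 each)
After Sep 10: 770 on hand, pool $9,163.97 (≈ $11.9013 each)
Sep 12, sell 530: 530/770 × $9,163.97 → $6,307.66
Sep 14, sell 196: 196/240 × $2,856.31 → $2,332.65
Total COGS = $1,398.50 + $3,858.68 + $6,307.66 + $2,332.65 = $13,897.49
Ending inventory (cost pool remaining) = $523.66
Check: goods available $14,421.15 = COGS $13,897.49 + ending $523.66

COGS = $13,897.49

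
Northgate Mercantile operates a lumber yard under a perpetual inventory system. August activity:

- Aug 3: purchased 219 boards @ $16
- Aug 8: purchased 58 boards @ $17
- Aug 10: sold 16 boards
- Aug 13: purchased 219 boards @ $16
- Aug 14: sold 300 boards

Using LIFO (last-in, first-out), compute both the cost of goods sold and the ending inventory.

Aug 10, 16 sold [LIFO — newest first]: 16 @ $17 = $272
Aug 14, 300 sold [LIFO — newest first]: 219 @ $16 + 42 @ $17 + 39 @ $16 = $4,842
Total COGS = $272 + $4,842 = $5,114
Ending inventory: 180 @ $16 = $2,880

COGS = $5,114; ending inventory = $2,880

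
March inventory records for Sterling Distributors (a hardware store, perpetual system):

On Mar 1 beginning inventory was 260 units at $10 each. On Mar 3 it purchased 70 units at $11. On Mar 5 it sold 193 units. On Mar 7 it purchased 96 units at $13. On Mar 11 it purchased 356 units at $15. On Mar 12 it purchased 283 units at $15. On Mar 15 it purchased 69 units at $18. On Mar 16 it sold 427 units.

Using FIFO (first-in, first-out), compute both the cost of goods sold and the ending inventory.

COGS = $7,528; ending inventory = $7,917

Mar 5, 193 sold [FIFO — oldest first]: 193 @ $10 = $1,930
Mar 16, 427 sold [FIFO — oldest first]: 67 @ $10 + 70 @ $11 + 96 @ $13 + 194 @ $15 = $5,598
Total COGS = $1,930 + $5,598 = $7,528
Ending inventory: 162 @ $15 + 283 @ $15 + 69 @ $18 = $7,917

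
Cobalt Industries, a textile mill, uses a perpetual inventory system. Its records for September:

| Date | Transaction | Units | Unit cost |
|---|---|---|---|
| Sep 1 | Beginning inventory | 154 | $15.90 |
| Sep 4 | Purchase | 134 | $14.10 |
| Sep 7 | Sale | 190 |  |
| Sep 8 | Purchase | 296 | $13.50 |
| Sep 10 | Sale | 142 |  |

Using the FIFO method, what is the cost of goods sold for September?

COGS = $4,932.00

Sep 7, 190 sold [FIFO — oldest first]: 154 @ $15.90 + 36 @ $14.10 = $2,956.20
Sep 10, 142 sold [FIFO — oldest first]: 98 @ $14.10 + 44 @ $13.50 = $1,975.80
Total COGS = $2,956.20 + $1,975.80 = $4,932.00
Ending inventory: 252 @ $13.50 = $3,402.00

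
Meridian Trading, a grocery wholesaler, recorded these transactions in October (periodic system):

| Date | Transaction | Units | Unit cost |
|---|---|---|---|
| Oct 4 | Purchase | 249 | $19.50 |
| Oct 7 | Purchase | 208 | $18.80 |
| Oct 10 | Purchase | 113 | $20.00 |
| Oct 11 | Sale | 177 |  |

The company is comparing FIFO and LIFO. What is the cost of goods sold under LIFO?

COGS = $3,463.20

FIFO COGS: 177 @ $19.50 = $3,451.50
LIFO COGS: 113 @ $20.00 + 64 @ $18.80 = $3,463.20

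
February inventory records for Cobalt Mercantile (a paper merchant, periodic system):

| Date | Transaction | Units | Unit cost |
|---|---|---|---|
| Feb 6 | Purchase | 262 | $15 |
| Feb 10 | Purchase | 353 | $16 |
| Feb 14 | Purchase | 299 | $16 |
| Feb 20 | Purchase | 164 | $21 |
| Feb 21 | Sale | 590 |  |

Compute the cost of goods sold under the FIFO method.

COGS = $9,178

Feb 21, 590 sold [FIFO — oldest first]: 262 @ $15 + 328 @ $16 = $9,178
Ending inventory: 25 @ $16 + 299 @ $16 + 164 @ $21 = $8,628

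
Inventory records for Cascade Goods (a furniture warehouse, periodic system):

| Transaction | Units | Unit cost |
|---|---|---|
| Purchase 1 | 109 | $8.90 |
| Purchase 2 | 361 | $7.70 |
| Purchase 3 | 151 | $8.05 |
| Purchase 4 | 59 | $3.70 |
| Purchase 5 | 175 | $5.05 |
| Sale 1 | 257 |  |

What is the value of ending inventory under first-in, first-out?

Ending inventory = $3,957.70

Sale 1 (257) [FIFO — oldest first]: 109 @ $8.90 + 148 @ $7.70 = $2,109.70
Ending inventory: 213 @ $7.70 + 151 @ $8.05 + 59 @ $3.70 + 175 @ $5.05 = $3,957.70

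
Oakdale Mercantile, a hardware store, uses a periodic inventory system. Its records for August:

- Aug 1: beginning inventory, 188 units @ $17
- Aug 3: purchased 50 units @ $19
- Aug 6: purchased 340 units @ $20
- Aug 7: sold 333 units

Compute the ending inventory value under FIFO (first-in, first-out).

Ending inventory = $4,900

Aug 7, 333 sold [FIFO — oldest first]: 188 @ $17 + 50 @ $19 + 95 @ $20 = $6,046
Ending inventory: 245 @ $20 = $4,900
Check: goods available $10,946 = COGS $6,046 + ending $4,900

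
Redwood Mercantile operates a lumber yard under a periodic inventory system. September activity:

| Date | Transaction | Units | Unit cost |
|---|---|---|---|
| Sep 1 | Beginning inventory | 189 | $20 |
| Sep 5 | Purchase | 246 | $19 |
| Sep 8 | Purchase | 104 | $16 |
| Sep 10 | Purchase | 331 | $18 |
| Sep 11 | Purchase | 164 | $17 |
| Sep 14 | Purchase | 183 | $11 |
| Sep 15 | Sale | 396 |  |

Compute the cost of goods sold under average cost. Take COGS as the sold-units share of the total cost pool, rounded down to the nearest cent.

COGS = $6,793.17

Sep 15, sell 396: 396/1217 × $20,877.00 → $6,793.17
Ending inventory (cost pool remaining) = $14,083.83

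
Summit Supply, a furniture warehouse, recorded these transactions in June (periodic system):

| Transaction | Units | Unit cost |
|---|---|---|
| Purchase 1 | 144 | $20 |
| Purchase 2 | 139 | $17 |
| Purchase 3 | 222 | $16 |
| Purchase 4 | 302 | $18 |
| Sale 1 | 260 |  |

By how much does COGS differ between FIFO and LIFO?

FIFO COGS: 144 @ $20 + 116 @ $17 = $4,852
LIFO COGS: 260 @ $18 = $4,680
Difference = |$4,852 − $4,680| = $172

$172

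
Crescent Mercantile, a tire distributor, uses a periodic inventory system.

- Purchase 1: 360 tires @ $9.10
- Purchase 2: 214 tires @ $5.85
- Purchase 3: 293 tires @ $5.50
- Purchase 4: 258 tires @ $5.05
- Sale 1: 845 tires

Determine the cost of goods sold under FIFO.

Sale 1 (845) [FIFO — oldest first]: 360 @ $9.10 + 214 @ $5.85 + 271 @ $5.50 = $6,018.40
Ending inventory: 22 @ $5.50 + 258 @ $5.05 = $1,423.90

COGS = $6,018.40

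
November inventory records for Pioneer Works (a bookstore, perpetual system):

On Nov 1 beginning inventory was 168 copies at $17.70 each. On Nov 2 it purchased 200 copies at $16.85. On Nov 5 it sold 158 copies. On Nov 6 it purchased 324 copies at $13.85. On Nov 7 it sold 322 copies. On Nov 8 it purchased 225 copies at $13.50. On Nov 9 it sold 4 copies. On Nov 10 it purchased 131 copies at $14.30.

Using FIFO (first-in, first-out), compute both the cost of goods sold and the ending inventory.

COGS = $7,950.20; ending inventory = $7,791.60

Nov 5, 158 sold [FIFO — oldest first]: 158 @ $17.70 = $2,796.60
Nov 7, 322 sold [FIFO — oldest first]: 10 @ $17.70 + 200 @ $16.85 + 112 @ $13.85 = $5,098.20
Nov 9, 4 sold [FIFO — oldest first]: 4 @ $13.85 = $55.40
Total COGS = $2,796.60 + $5,098.20 + $55.40 = $7,950.20
Ending inventory: 208 @ $13.85 + 225 @ $13.50 + 131 @ $14.30 = $7,791.60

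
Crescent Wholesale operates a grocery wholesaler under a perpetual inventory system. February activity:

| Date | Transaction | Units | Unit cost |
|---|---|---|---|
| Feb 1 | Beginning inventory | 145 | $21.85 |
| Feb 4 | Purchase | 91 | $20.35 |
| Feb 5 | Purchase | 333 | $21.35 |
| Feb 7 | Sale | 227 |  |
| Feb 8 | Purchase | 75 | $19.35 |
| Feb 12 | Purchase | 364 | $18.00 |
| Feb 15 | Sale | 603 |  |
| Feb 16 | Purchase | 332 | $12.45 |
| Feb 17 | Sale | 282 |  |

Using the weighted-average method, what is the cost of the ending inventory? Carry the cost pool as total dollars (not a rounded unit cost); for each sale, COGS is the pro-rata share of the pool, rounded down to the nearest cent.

After Feb 1: 145 on hand, pool $3,168.25 (≈ $21.8500 each)
After Feb 4: 236 on hand, pool $5,020.10 (≈ $21.2716 each)
After Feb 5: 569 on hand, pool $12,129.65 (≈ $21.3175 each)
Feb 7, sell 227: 227/569 × $12,129.65 → $4,839.06
After Feb 8: 417 on hand, pool $8,741.84 (≈ $20.9636 each)
After Feb 12: 781 on hand, pool $15,293.84 (≈ $19.5824 each)
Feb 15, sell 603: 603/781 × $15,293.84 → $11,808.17
After Feb 16: 510 on hand, pool $7,619.07 (≈ $14.9394 each)
Feb 17, sell 282: 282/510 × $7,619.07 → $4,212.89
Total COGS = $4,839.06 + $11,808.17 + $4,212.89 = $20,860.12
Ending inventory (cost pool remaining) = $3,406.18

Ending inventory = $3,406.18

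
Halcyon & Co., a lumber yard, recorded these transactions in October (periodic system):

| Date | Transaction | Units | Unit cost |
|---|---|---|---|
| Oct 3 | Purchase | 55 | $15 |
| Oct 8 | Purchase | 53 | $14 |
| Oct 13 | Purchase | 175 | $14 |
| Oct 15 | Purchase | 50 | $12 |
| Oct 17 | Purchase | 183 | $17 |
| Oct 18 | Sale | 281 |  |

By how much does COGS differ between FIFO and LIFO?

$394

FIFO COGS: 55 @ $15 + 53 @ $14 + 173 @ $14 = $3,989
LIFO COGS: 183 @ $17 + 50 @ $12 + 48 @ $14 = $4,383
Difference = |$3,989 − $4,383| = $394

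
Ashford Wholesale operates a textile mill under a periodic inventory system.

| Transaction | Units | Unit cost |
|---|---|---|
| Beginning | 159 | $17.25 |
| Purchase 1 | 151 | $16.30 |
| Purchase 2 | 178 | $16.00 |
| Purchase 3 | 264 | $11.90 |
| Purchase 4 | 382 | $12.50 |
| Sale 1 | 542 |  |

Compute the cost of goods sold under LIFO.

COGS = $6,679.00

Sale 1 (542) [LIFO — newest first]: 382 @ $12.50 + 160 @ $11.90 = $6,679.00
Ending inventory: 159 @ $17.25 + 151 @ $16.30 + 178 @ $16.00 + 104 @ $11.90 = $9,289.65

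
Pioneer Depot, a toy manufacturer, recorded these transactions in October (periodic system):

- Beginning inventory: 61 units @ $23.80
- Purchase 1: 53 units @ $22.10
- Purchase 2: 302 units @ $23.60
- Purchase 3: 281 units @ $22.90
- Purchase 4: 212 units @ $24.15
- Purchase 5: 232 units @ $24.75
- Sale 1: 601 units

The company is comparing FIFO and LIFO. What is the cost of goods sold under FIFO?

COGS = $13,986.80

FIFO COGS: 61 @ $23.80 + 53 @ $22.10 + 302 @ $23.60 + 185 @ $22.90 = $13,986.80
LIFO COGS: 232 @ $24.75 + 212 @ $24.15 + 157 @ $22.90 = $14,457.10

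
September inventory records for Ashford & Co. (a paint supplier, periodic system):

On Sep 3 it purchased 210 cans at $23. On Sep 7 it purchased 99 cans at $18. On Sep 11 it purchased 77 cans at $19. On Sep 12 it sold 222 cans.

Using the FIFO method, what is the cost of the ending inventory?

Ending inventory = $3,029

Sep 12, 222 sold [FIFO — oldest first]: 210 @ $23 + 12 @ $18 = $5,046
Ending inventory: 87 @ $18 + 77 @ $19 = $3,029
Check: goods available $8,075 = COGS $5,046 + ending $3,029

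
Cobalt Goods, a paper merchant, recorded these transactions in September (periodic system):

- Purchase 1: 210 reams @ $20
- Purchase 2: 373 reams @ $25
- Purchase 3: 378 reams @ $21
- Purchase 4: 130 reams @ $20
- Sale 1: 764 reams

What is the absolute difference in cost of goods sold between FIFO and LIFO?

FIFO COGS: 210 @ $20 + 373 @ $25 + 181 @ $21 = $17,326
LIFO COGS: 130 @ $20 + 378 @ $21 + 256 @ $25 = $16,938
Difference = |$17,326 − $16,938| = $388

$388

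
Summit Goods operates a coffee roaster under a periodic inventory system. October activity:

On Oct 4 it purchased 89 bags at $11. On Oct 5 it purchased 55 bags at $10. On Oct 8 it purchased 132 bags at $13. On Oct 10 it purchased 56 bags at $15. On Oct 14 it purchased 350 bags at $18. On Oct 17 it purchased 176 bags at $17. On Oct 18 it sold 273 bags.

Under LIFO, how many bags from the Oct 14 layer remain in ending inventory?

253

Oct 18, 273 sold [LIFO — newest first]: 176 @ $17 + 97 @ $18 = $4,738
Ending inventory: 89 @ $11 + 55 @ $10 + 132 @ $13 + 56 @ $15 + 253 @ $18 = $8,639
Check: goods available $13,377 = COGS $4,738 + ending $8,639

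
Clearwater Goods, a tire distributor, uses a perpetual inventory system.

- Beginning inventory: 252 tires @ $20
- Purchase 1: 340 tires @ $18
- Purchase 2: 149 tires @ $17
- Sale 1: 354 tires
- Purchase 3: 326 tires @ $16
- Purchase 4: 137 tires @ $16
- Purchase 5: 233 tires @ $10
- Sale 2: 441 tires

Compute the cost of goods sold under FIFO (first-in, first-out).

COGS = $14,557

Sale 1 (354) [FIFO — oldest first]: 252 @ $20 + 102 @ $18 = $6,876
Sale 2 (441) [FIFO — oldest first]: 238 @ $18 + 149 @ $17 + 54 @ $16 = $7,681
Total COGS = $6,876 + $7,681 = $14,557
Ending inventory: 272 @ $16 + 137 @ $16 + 233 @ $10 = $8,874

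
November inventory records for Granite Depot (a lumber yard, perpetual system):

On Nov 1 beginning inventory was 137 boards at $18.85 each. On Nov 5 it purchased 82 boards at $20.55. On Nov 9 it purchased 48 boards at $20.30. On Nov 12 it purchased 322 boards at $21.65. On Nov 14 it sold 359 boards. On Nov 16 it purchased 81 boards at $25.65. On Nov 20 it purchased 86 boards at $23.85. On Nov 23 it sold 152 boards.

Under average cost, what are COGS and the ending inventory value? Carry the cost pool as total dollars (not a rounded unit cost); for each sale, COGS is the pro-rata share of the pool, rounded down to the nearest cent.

After Nov 1: 137 on hand, pool $2,582.45 (≈ $18.8500 each)
After Nov 5: 219 on hand, pool $4,267.55 (≈ $19.4865 each)
After Nov 9: 267 on hand, pool $5,241.95 (≈ $19.6328 each)
After Nov 12: 589 on hand, pool $12,213.25 (≈ $20.7356 each)
Nov 14, sell 359: 359/589 × $12,213.25 → $7,444.06
After Nov 16: 311 on hand, pool $6,846.84 (≈ $22.0156 each)
After Nov 20: 397 on hand, pool $8,897.94 (≈ $22.4129 each)
Nov 23, sell 152: 152/397 × $8,897.94 → $3,406.76
Total COGS = $7,444.06 + $3,406.76 = $10,850.82
Ending inventory (cost pool remaining) = $5,491.18

COGS = $10,850.82; ending inventory = $5,491.18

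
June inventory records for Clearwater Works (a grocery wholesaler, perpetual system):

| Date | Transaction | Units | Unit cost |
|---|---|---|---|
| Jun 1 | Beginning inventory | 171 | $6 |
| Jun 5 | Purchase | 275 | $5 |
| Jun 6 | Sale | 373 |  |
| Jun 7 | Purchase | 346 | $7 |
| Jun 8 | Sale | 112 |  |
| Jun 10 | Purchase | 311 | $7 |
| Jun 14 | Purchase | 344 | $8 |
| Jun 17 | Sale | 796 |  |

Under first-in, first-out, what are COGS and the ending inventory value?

COGS = $8,424; ending inventory = $1,328

Jun 6, 373 sold [FIFO — oldest first]: 171 @ $6 + 202 @ $5 = $2,036
Jun 8, 112 sold [FIFO — oldest first]: 73 @ $5 + 39 @ $7 = $638
Jun 17, 796 sold [FIFO — oldest first]: 307 @ $7 + 311 @ $7 + 178 @ $8 = $5,750
Total COGS = $2,036 + $638 + $5,750 = $8,424
Ending inventory: 166 @ $8 = $1,328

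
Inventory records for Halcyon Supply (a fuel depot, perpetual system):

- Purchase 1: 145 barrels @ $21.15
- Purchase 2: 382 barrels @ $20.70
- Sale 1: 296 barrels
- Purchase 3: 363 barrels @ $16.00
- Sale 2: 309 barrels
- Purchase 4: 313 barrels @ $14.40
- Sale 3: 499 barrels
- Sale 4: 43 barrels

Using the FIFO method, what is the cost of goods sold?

Sale 1 (296) [FIFO — oldest first]: 145 @ $21.15 + 151 @ $20.70 = $6,192.45
Sale 2 (309) [FIFO — oldest first]: 231 @ $20.70 + 78 @ $16.00 = $6,029.70
Sale 3 (499) [FIFO — oldest first]: 285 @ $16.00 + 214 @ $14.40 = $7,641.60
Sale 4 (43) [FIFO — oldest first]: 43 @ $14.40 = $619.20
Total COGS = $6,192.45 + $6,029.70 + $7,641.60 + $619.20 = $20,482.95
Ending inventory: 56 @ $14.40 = $806.40
Check: goods available $21,289.35 = COGS $20,482.95 + ending $806.40

COGS = $20,482.95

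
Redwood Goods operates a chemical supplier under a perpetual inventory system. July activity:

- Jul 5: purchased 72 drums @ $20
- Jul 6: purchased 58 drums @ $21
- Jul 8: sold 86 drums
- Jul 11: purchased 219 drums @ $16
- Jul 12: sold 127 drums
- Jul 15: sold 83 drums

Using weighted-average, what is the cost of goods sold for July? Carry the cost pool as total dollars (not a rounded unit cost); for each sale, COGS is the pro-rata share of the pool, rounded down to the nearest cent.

After Jul 5: 72 on hand, pool $1,440.00 (≈ $20.0000 each)
After Jul 6: 130 on hand, pool $2,658.00 (≈ $20.4462 each)
Jul 8, sell 86: 86/130 × $2,658.00 → $1,758.36
After Jul 11: 263 on hand, pool $4,403.64 (≈ $16.7439 each)
Jul 12, sell 127: 127/263 × $4,403.64 → $2,126.47
Jul 15, sell 83: 83/136 × $2,277.17 → $1,389.74
Total COGS = $1,758.36 + $2,126.47 + $1,389.74 = $5,274.57
Ending inventory (cost pool remaining) = $887.43

COGS = $5,274.57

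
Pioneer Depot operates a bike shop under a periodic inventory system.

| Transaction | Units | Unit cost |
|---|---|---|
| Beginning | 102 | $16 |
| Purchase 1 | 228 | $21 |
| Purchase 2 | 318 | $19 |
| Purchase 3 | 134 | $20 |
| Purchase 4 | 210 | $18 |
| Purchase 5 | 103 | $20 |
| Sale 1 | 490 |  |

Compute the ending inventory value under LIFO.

Ending inventory = $11,645

Sale 1 (490) [LIFO — newest first]: 103 @ $20 + 210 @ $18 + 134 @ $20 + 43 @ $19 = $9,337
Ending inventory: 102 @ $16 + 228 @ $21 + 275 @ $19 = $11,645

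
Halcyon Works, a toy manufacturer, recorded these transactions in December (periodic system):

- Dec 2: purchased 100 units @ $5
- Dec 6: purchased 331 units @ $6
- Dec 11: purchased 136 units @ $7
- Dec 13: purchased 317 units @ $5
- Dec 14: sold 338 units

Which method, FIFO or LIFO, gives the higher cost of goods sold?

FIFO COGS: 100 @ $5 + 238 @ $6 = $1,928
LIFO COGS: 317 @ $5 + 21 @ $7 = $1,732

FIFO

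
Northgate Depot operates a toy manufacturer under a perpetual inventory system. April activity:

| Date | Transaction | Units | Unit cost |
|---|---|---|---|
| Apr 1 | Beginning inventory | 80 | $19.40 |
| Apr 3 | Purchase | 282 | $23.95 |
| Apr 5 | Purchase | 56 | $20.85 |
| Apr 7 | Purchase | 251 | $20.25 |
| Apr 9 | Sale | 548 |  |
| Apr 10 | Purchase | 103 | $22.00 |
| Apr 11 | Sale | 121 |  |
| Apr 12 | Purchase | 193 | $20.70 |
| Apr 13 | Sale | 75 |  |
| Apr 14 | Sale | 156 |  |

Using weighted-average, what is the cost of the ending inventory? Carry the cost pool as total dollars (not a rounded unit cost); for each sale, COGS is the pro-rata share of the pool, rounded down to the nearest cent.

After Apr 1: 80 on hand, pool $1,552.00 (≈ $19.4000 each)
After Apr 3: 362 on hand, pool $8,305.90 (≈ $22.9445 each)
After Apr 5: 418 on hand, pool $9,473.50 (≈ $22.6639 each)
After Apr 7: 669 on hand, pool $14,556.25 (≈ $21.7582 each)
Apr 9, sell 548: 548/669 × $14,556.25 → $11,923.50
After Apr 10: 224 on hand, pool $4,898.75 (≈ $21.8694 each)
Apr 11, sell 121: 121/224 × $4,898.75 → $2,646.19
After Apr 12: 296 on hand, pool $6,247.66 (≈ $21.1070 each)
Apr 13, sell 75: 75/296 × $6,247.66 → $1,583.02
Apr 14, sell 156: 156/221 × $4,664.64 → $3,292.68
Total COGS = $11,923.50 + $2,646.19 + $1,583.02 + $3,292.68 = $19,445.39
Ending inventory (cost pool remaining) = $1,371.96
Check: goods available $20,817.35 = COGS $19,445.39 + ending $1,371.96

Ending inventory = $1,371.96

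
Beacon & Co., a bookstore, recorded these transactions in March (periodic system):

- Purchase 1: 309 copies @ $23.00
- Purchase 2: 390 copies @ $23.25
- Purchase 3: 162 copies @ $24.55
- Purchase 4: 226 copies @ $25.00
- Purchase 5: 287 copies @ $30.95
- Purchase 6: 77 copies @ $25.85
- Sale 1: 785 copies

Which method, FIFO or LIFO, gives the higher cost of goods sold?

FIFO COGS: 309 @ $23.00 + 390 @ $23.25 + 86 @ $24.55 = $18,285.80
LIFO COGS: 77 @ $25.85 + 287 @ $30.95 + 226 @ $25.00 + 162 @ $24.55 + 33 @ $23.25 = $21,267.45

LIFO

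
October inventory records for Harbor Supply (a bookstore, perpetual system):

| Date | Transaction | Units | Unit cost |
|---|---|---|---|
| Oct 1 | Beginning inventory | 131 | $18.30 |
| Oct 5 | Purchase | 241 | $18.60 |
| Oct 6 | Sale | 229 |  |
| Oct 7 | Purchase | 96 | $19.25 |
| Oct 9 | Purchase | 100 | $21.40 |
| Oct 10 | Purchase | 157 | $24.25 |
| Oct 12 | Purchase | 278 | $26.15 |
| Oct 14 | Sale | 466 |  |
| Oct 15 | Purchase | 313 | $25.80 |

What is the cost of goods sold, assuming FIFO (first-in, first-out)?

Oct 6, 229 sold [FIFO — oldest first]: 131 @ $18.30 + 98 @ $18.60 = $4,220.10
Oct 14, 466 sold [FIFO — oldest first]: 143 @ $18.60 + 96 @ $19.25 + 100 @ $21.40 + 127 @ $24.25 = $9,727.55
Total COGS = $4,220.10 + $9,727.55 = $13,947.65
Ending inventory: 30 @ $24.25 + 278 @ $26.15 + 313 @ $25.80 = $16,072.60
Check: goods available $30,020.25 = COGS $13,947.65 + ending $16,072.60

COGS = $13,947.65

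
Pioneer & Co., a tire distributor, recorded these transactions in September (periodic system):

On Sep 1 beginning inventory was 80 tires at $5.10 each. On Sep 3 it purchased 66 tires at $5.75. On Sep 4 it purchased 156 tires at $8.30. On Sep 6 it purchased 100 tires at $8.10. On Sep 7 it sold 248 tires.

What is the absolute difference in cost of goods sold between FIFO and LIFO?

$404.30

FIFO COGS: 80 @ $5.10 + 66 @ $5.75 + 102 @ $8.30 = $1,634.10
LIFO COGS: 100 @ $8.10 + 148 @ $8.30 = $2,038.40
Difference = |$1,634.10 − $2,038.40| = $404.30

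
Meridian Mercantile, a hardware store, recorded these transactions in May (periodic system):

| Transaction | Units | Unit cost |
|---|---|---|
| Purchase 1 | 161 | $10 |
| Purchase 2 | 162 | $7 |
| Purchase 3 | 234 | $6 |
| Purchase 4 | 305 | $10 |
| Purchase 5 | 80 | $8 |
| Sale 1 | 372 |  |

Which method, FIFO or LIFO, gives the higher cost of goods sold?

FIFO COGS: 161 @ $10 + 162 @ $7 + 49 @ $6 = $3,038
LIFO COGS: 80 @ $8 + 292 @ $10 = $3,560

LIFO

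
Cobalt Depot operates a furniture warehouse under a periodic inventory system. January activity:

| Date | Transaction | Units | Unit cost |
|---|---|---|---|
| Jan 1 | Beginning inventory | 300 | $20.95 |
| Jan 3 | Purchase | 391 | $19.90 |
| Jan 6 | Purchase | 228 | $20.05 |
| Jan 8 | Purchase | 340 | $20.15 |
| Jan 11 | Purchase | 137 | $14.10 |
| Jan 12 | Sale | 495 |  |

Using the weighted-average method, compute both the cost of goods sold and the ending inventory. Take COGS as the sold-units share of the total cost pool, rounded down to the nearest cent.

Jan 12, sell 495: 495/1396 × $27,420.00 → $9,722.70
Ending inventory (cost pool remaining) = $17,697.30
Check: goods available $27,420.00 = COGS $9,722.70 + ending $17,697.30

COGS = $9,722.70; ending inventory = $17,697.30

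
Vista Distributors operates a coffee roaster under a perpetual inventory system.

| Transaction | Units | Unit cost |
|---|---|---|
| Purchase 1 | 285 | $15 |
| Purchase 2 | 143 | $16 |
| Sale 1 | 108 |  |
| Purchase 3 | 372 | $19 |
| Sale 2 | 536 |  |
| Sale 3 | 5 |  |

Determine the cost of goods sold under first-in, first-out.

Sale 1 (108) [FIFO — oldest first]: 108 @ $15 = $1,620
Sale 2 (536) [FIFO — oldest first]: 177 @ $15 + 143 @ $16 + 216 @ $19 = $9,047
Sale 3 (5) [FIFO — oldest first]: 5 @ $19 = $95
Total COGS = $1,620 + $9,047 + $95 = $10,762
Ending inventory: 151 @ $19 = $2,869
Check: goods available $13,631 = COGS $10,762 + ending $2,869

COGS = $10,762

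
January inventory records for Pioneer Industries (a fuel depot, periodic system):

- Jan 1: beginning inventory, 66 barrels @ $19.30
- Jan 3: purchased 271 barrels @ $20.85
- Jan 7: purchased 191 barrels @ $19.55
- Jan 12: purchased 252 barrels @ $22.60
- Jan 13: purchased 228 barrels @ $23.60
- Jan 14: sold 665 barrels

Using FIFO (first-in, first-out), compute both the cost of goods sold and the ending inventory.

COGS = $13,754.40; ending inventory = $7,979.80

Jan 14, 665 sold [FIFO — oldest first]: 66 @ $19.30 + 271 @ $20.85 + 191 @ $19.55 + 137 @ $22.60 = $13,754.40
Ending inventory: 115 @ $22.60 + 228 @ $23.60 = $7,979.80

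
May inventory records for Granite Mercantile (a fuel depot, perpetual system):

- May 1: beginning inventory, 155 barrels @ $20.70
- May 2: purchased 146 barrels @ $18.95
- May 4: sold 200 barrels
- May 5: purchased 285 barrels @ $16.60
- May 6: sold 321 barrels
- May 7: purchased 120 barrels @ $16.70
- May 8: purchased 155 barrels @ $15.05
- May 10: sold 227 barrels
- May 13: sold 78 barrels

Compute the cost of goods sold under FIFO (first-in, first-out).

May 4, 200 sold [FIFO — oldest first]: 155 @ $20.70 + 45 @ $18.95 = $4,061.25
May 6, 321 sold [FIFO — oldest first]: 101 @ $18.95 + 220 @ $16.60 = $5,565.95
May 10, 227 sold [FIFO — oldest first]: 65 @ $16.60 + 120 @ $16.70 + 42 @ $15.05 = $3,715.10
May 13, 78 sold [FIFO — oldest first]: 78 @ $15.05 = $1,173.90
Total COGS = $4,061.25 + $5,565.95 + $3,715.10 + $1,173.90 = $14,516.20
Ending inventory: 35 @ $15.05 = $526.75

COGS = $14,516.20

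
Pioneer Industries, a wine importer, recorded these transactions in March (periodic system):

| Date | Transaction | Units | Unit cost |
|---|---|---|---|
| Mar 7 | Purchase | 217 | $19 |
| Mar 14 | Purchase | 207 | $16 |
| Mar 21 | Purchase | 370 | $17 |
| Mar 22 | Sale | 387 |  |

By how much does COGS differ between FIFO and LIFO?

FIFO COGS: 217 @ $19 + 170 @ $16 = $6,843
LIFO COGS: 370 @ $17 + 17 @ $16 = $6,562
Difference = |$6,843 − $6,562| = $281

$281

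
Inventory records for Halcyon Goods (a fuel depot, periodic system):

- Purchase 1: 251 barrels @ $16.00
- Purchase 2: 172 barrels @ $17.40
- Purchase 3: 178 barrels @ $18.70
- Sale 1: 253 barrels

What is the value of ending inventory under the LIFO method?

Sale 1 (253) [LIFO — newest first]: 178 @ $18.70 + 75 @ $17.40 = $4,633.60
Ending inventory: 251 @ $16.00 + 97 @ $17.40 = $5,703.80

Ending inventory = $5,703.80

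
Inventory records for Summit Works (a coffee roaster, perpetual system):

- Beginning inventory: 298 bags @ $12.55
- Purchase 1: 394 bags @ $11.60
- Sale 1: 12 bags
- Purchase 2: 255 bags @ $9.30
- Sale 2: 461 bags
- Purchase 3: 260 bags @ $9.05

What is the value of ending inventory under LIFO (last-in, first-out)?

Sale 1 (12) [LIFO — newest first]: 12 @ $11.60 = $139.20
Sale 2 (461) [LIFO — newest first]: 255 @ $9.30 + 206 @ $11.60 = $4,761.10
Total COGS = $139.20 + $4,761.10 = $4,900.30
Ending inventory: 298 @ $12.55 + 176 @ $11.60 + 260 @ $9.05 = $8,134.50
Check: goods available $13,034.80 = COGS $4,900.30 + ending $8,134.50

Ending inventory = $8,134.50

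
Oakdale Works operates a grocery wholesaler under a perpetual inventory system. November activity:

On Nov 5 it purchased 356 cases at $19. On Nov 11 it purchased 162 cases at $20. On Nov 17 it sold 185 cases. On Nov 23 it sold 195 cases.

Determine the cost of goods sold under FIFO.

Nov 17, 185 sold [FIFO — oldest first]: 185 @ $19 = $3,515
Nov 23, 195 sold [FIFO — oldest first]: 171 @ $19 + 24 @ $20 = $3,729
Total COGS = $3,515 + $3,729 = $7,244
Ending inventory: 138 @ $20 = $2,760
Check: goods available $10,004 = COGS $7,244 + ending $2,760

COGS = $7,244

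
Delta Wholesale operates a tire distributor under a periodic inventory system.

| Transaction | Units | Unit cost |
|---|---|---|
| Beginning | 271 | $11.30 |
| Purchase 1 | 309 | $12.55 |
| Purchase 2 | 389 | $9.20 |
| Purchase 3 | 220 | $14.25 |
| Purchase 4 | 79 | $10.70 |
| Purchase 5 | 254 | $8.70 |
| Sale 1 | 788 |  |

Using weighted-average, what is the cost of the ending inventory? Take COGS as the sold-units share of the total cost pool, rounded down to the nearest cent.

Ending inventory = $8,058.16

Sale 1, sell 788: 788/1522 × $16,709.15 → $8,650.99
Ending inventory (cost pool remaining) = $8,058.16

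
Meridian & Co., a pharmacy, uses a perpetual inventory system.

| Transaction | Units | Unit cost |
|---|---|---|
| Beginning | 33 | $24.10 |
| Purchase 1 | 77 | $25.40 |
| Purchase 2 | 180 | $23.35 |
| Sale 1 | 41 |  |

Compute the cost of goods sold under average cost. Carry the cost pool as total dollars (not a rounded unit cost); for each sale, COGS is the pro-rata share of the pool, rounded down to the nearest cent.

After Beginning: 33 on hand, pool $795.30 (≈ $24.1000 each)
After Purchase 1: 110 on hand, pool $2,751.10 (≈ $25.0100 each)
After Purchase 2: 290 on hand, pool $6,954.10 (≈ $23.9797 each)
Sale 1, sell 41: 41/290 × $6,954.10 → $983.16
Ending inventory (cost pool remaining) = $5,970.94

COGS = $983.16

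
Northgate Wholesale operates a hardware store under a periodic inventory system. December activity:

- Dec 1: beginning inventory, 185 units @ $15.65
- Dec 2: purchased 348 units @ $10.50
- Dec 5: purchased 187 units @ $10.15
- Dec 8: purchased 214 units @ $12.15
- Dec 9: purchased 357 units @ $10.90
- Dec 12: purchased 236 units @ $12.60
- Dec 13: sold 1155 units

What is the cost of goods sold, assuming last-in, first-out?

COGS = $13,053.55

Dec 13, 1155 sold [LIFO — newest first]: 236 @ $12.60 + 357 @ $10.90 + 214 @ $12.15 + 187 @ $10.15 + 161 @ $10.50 = $13,053.55
Ending inventory: 185 @ $15.65 + 187 @ $10.50 = $4,858.75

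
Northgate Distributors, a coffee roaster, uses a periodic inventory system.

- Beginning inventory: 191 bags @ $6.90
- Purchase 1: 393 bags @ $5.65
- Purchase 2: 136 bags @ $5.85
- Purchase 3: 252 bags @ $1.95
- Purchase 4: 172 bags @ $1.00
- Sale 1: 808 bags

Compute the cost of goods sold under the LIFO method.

COGS = $2,860.20

Sale 1 (808) [LIFO — newest first]: 172 @ $1.00 + 252 @ $1.95 + 136 @ $5.85 + 248 @ $5.65 = $2,860.20
Ending inventory: 191 @ $6.90 + 145 @ $5.65 = $2,137.15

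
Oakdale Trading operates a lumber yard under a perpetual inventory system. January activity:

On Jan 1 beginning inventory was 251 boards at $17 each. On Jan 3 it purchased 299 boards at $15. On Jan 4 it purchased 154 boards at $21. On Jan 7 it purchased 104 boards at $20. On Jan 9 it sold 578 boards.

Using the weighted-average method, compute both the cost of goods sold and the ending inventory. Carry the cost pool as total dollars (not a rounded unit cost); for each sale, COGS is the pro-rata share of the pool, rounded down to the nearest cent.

After Jan 1: 251 on hand, pool $4,267.00 (≈ $17.0000 each)
After Jan 3: 550 on hand, pool $8,752.00 (≈ $15.9127 each)
After Jan 4: 704 on hand, pool $11,986.00 (≈ $17.0256 each)
After Jan 7: 808 on hand, pool $14,066.00 (≈ $17.4084 each)
Jan 9, sell 578: 578/808 × $14,066.00 → $10,062.06
Ending inventory (cost pool remaining) = $4,003.94

COGS = $10,062.06; ending inventory = $4,003.94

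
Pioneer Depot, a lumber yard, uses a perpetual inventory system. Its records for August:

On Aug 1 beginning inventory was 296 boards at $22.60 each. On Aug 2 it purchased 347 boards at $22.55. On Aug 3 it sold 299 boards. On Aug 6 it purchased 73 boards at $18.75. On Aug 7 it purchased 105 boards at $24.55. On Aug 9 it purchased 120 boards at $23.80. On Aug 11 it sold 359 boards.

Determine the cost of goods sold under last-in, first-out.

Aug 3, 299 sold [LIFO — newest first]: 299 @ $22.55 = $6,742.45
Aug 11, 359 sold [LIFO — newest first]: 120 @ $23.80 + 105 @ $24.55 + 73 @ $18.75 + 48 @ $22.55 + 13 @ $22.60 = $8,178.70
Total COGS = $6,742.45 + $8,178.70 = $14,921.15
Ending inventory: 283 @ $22.60 = $6,395.80
Check: goods available $21,316.95 = COGS $14,921.15 + ending $6,395.80

COGS = $14,921.15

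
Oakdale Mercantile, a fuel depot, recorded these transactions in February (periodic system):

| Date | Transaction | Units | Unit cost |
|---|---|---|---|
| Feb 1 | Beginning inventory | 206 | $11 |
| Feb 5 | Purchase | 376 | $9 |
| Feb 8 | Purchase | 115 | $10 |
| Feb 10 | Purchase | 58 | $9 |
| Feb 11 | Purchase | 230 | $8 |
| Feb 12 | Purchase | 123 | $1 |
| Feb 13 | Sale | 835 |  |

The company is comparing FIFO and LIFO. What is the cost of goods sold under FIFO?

COGS = $7,962

FIFO COGS: 206 @ $11 + 376 @ $9 + 115 @ $10 + 58 @ $9 + 80 @ $8 = $7,962
LIFO COGS: 123 @ $1 + 230 @ $8 + 58 @ $9 + 115 @ $10 + 309 @ $9 = $6,416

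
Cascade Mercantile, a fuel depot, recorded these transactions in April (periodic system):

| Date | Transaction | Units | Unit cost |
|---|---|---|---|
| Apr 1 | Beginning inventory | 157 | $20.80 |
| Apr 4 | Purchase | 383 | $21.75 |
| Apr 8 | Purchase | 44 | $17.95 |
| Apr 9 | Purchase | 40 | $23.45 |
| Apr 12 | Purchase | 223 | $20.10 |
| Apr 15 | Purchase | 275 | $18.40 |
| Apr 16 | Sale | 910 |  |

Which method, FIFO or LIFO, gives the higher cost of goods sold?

FIFO COGS: 157 @ $20.80 + 383 @ $21.75 + 44 @ $17.95 + 40 @ $23.45 + 223 @ $20.10 + 63 @ $18.40 = $18,965.15
LIFO COGS: 275 @ $18.40 + 223 @ $20.10 + 40 @ $23.45 + 44 @ $17.95 + 328 @ $21.75 = $18,404.10

FIFO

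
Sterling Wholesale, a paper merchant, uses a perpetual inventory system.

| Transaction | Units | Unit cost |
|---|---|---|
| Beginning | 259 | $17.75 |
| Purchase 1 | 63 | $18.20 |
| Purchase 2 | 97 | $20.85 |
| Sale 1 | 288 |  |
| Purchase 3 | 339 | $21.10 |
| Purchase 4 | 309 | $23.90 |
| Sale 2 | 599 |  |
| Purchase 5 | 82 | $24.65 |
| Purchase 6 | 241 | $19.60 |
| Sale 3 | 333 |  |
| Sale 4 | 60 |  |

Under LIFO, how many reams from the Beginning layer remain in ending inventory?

Sale 1 (288) [LIFO — newest first]: 97 @ $20.85 + 63 @ $18.20 + 128 @ $17.75 = $5,441.05
Sale 2 (599) [LIFO — newest first]: 309 @ $23.90 + 290 @ $21.10 = $13,504.10
Sale 3 (333) [LIFO — newest first]: 241 @ $19.60 + 82 @ $24.65 + 10 @ $21.10 = $6,955.90
Sale 4 (60) [LIFO — newest first]: 39 @ $21.10 + 21 @ $17.75 = $1,195.65
Total COGS = $5,441.05 + $13,504.10 + $6,955.90 + $1,195.65 = $27,096.70
Ending inventory: 110 @ $17.75 = $1,952.50
Check: goods available $29,049.20 = COGS $27,096.70 + ending $1,952.50

110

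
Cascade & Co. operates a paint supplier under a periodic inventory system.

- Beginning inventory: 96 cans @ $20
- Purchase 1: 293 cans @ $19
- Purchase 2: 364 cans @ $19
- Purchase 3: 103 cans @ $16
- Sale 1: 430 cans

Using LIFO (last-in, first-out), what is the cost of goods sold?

COGS = $7,861

Sale 1 (430) [LIFO — newest first]: 103 @ $16 + 327 @ $19 = $7,861
Ending inventory: 96 @ $20 + 293 @ $19 + 37 @ $19 = $8,190
Check: goods available $16,051 = COGS $7,861 + ending $8,190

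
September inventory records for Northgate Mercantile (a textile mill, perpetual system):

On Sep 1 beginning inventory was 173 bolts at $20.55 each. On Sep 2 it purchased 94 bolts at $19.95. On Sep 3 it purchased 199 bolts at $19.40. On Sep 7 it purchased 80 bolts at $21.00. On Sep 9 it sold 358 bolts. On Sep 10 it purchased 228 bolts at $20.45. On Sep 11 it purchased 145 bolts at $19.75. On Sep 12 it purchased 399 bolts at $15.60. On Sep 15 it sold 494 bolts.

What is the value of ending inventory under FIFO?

Sep 9, 358 sold [FIFO — oldest first]: 173 @ $20.55 + 94 @ $19.95 + 91 @ $19.40 = $7,195.85
Sep 15, 494 sold [FIFO — oldest first]: 108 @ $19.40 + 80 @ $21.00 + 228 @ $20.45 + 78 @ $19.75 = $9,978.30
Total COGS = $7,195.85 + $9,978.30 = $17,174.15
Ending inventory: 67 @ $19.75 + 399 @ $15.60 = $7,547.65
Check: goods available $24,721.80 = COGS $17,174.15 + ending $7,547.65

Ending inventory = $7,547.65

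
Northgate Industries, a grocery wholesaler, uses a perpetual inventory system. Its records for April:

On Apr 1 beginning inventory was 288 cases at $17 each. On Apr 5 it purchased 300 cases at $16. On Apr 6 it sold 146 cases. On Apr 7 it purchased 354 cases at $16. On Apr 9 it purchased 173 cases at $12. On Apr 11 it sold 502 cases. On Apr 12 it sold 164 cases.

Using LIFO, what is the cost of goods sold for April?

Apr 6, 146 sold [LIFO — newest first]: 146 @ $16 = $2,336
Apr 11, 502 sold [LIFO — newest first]: 173 @ $12 + 329 @ $16 = $7,340
Apr 12, 164 sold [LIFO — newest first]: 25 @ $16 + 139 @ $16 = $2,624
Total COGS = $2,336 + $7,340 + $2,624 = $12,300
Ending inventory: 288 @ $17 + 15 @ $16 = $5,136
Check: goods available $17,436 = COGS $12,300 + ending $5,136

COGS = $12,300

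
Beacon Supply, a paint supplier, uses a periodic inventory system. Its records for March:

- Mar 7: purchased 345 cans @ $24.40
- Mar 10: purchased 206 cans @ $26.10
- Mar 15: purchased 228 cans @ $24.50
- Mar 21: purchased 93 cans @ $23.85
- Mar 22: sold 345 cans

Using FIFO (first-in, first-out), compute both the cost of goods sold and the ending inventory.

Mar 22, 345 sold [FIFO — oldest first]: 345 @ $24.40 = $8,418.00
Ending inventory: 206 @ $26.10 + 228 @ $24.50 + 93 @ $23.85 = $13,180.65
Check: goods available $21,598.65 = COGS $8,418.00 + ending $13,180.65

COGS = $8,418.00; ending inventory = $13,180.65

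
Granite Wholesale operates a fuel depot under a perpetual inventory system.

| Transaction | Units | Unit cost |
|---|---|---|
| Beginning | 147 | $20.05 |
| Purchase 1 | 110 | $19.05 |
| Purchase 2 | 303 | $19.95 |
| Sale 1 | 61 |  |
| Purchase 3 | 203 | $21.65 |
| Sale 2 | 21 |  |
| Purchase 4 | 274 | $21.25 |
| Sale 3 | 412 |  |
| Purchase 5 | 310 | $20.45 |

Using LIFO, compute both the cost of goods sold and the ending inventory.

Sale 1 (61) [LIFO — newest first]: 61 @ $19.95 = $1,216.95
Sale 2 (21) [LIFO — newest first]: 21 @ $21.65 = $454.65
Sale 3 (412) [LIFO — newest first]: 274 @ $21.25 + 138 @ $21.65 = $8,810.20
Total COGS = $1,216.95 + $454.65 + $8,810.20 = $10,481.80
Ending inventory: 147 @ $20.05 + 110 @ $19.05 + 242 @ $19.95 + 44 @ $21.65 + 310 @ $20.45 = $17,162.85
Check: goods available $27,644.65 = COGS $10,481.80 + ending $17,162.85

COGS = $10,481.80; ending inventory = $17,162.85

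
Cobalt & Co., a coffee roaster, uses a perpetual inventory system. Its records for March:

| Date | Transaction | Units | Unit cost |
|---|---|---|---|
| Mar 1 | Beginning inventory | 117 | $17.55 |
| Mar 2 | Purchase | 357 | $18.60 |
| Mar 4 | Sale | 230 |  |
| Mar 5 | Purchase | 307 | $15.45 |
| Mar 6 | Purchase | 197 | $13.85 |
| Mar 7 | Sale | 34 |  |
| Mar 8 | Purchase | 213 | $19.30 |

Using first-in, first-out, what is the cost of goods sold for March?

Mar 4, 230 sold [FIFO — oldest first]: 117 @ $17.55 + 113 @ $18.60 = $4,155.15
Mar 7, 34 sold [FIFO — oldest first]: 34 @ $18.60 = $632.40
Total COGS = $4,155.15 + $632.40 = $4,787.55
Ending inventory: 210 @ $18.60 + 307 @ $15.45 + 197 @ $13.85 + 213 @ $19.30 = $15,488.50
Check: goods available $20,276.05 = COGS $4,787.55 + ending $15,488.50

COGS = $4,787.55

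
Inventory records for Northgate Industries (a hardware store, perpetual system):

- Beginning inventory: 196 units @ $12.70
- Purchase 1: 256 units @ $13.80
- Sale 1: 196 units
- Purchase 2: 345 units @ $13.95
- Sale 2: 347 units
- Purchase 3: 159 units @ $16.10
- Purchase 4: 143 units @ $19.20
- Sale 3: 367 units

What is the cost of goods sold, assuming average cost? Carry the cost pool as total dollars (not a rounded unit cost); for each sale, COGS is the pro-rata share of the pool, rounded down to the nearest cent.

After Beginning: 196 on hand, pool $2,489.20 (≈ $12.7000 each)
After Purchase 1: 452 on hand, pool $6,022.00 (≈ $13.3230 each)
Sale 1, sell 196: 196/452 × $6,022.00 → $2,611.30
After Purchase 2: 601 on hand, pool $8,223.45 (≈ $13.6829 each)
Sale 2, sell 347: 347/601 × $8,223.45 → $4,747.98
After Purchase 3: 413 on hand, pool $6,035.37 (≈ $14.6135 each)
After Purchase 4: 556 on hand, pool $8,780.97 (≈ $15.7931 each)
Sale 3, sell 367: 367/556 × $8,780.97 → $5,796.07
Total COGS = $2,611.30 + $4,747.98 + $5,796.07 = $13,155.35
Ending inventory (cost pool remaining) = $2,984.90

COGS = $13,155.35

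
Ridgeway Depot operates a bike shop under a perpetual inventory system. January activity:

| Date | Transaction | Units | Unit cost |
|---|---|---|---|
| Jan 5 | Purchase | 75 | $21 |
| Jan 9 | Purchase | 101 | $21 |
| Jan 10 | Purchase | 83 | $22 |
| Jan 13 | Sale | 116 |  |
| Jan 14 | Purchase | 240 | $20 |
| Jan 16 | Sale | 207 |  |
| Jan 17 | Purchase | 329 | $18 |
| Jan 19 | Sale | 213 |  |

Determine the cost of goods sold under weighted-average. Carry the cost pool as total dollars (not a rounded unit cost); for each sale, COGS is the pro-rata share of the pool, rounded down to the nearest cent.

After Jan 5: 75 on hand, pool $1,575.00 (≈ $21.0000 each)
After Jan 9: 176 on hand, pool $3,696.00 (≈ $21.0000 each)
After Jan 10: 259 on hand, pool $5,522.00 (≈ $21.3205 each)
Jan 13, sell 116: 116/259 × $5,522.00 → $2,473.17
After Jan 14: 383 on hand, pool $7,848.83 (≈ $20.4930 each)
Jan 16, sell 207: 207/383 × $7,848.83 → $4,242.05
After Jan 17: 505 on hand, pool $9,528.78 (≈ $18.8689 each)
Jan 19, sell 213: 213/505 × $9,528.78 → $4,019.06
Total COGS = $2,473.17 + $4,242.05 + $4,019.06 = $10,734.28
Ending inventory (cost pool remaining) = $5,509.72

COGS = $10,734.28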